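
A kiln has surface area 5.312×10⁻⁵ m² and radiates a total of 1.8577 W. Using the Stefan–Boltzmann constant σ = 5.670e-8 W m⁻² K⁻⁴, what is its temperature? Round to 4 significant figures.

T ≈ 886.2 K

Area A = 5.312×10⁻⁵ m².
P = σAT⁴ ⇒ T = (P/(σA))^(1/4) = (1.8577/(5.670×10⁻⁸×5.312×10⁻⁵))^(1/4) = 886.2 K.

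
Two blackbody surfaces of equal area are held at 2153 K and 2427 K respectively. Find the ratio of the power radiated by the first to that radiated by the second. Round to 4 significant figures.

P₁/P₂ ≈ 0.6193

With equal areas, P₁/P₂ = (T₁/T₂)⁴ = (2153/2427)⁴ = 0.6193.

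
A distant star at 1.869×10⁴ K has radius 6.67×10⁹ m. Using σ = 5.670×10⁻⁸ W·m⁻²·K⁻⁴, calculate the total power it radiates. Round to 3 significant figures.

P ≈ 3.87×10³⁰ W

Surface area A = 4πR² = 4π(6.67×10⁹ m)² = 5.59064×10²⁰ m².
P = σAT⁴ = 5.670×10⁻⁸ × 5.59064×10²⁰ × (1.869×10⁴)⁴ = 3.87×10³⁰ W.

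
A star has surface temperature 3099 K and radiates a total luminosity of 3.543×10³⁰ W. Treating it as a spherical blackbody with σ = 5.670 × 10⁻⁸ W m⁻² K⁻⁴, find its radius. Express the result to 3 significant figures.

L = 4πR²σT⁴ ⇒ R = √(L/(4πσT⁴)).
σT⁴ = 5.22961×10⁶ W/m², so R = √(3.543×10³⁰/(4π×5.22961×10⁶)) = 2.32×10¹¹ m.

R ≈ 2.32×10¹¹ m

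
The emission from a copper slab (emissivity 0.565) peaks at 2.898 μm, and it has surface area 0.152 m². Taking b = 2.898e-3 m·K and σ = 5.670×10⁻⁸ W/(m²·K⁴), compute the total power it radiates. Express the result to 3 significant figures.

Wien's law: T = b/λ_max = 2.898×10⁻³/2.898×10⁻⁶ = 1000.00 K.
Area A = 0.152 m².
Then P = εσAT⁴ = 0.565×5.670×10⁻⁸×0.152×(1000.00)⁴ = 4.87×10³ W.

P ≈ 4.87×10³ W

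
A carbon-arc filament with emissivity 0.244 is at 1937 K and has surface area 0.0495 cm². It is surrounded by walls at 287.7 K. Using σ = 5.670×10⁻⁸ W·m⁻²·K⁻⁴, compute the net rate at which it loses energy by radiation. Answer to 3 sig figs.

Net loss ≈ 0.964 W

Area A = 0.0495 cm² = 4.95×10⁻⁶ m².
Net radiated power P_net = εσA(T⁴ − T₀⁴) = 0.244×5.670×10⁻⁸×4.95×10⁻⁶×(1937⁴ − 287.7⁴).
T⁴ − T₀⁴ = 1.40773×10¹³ − 6.85109×10⁹ = 1.40704×10¹³ K⁴, so P_net = 0.964 W.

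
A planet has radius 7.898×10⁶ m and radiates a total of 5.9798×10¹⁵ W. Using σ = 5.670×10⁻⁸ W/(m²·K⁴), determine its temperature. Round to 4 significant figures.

Surface area A = 4πR² = 4π(7.898×10⁶ m)² = 7.83870×10¹⁴ m².
P = σAT⁴ ⇒ T = (P/(σA))^(1/4) = (5.9798×10¹⁵/(5.670×10⁻⁸×7.83870×10¹⁴))^(1/4) = 107.7 K.

T ≈ 107.7 K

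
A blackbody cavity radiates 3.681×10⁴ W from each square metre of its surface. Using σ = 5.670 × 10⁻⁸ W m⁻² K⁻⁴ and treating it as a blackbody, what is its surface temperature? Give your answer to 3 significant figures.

T ≈ 898 K

I = σT⁴, so T = (I/σ)^(1/4) = (3.681×10⁴/(5.670×10⁻⁸))^(1/4) = 898 K.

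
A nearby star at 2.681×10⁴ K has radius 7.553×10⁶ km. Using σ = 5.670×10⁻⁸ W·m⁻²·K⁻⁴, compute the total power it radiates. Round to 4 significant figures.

Surface area A = 4πR² = 4π(7.553×10⁹ m)² = 7.16884×10²⁰ m².
P = σAT⁴ = 5.670×10⁻⁸ × 7.16884×10²⁰ × (2.681×10⁴)⁴ = 2.100×10³¹ W.

P ≈ 2.100×10³¹ W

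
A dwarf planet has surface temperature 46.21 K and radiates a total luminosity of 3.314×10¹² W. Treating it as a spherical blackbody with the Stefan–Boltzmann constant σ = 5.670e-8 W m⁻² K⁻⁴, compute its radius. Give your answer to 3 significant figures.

R ≈ 1.01×10⁶ m

L = 4πR²σT⁴ ⇒ R = √(L/(4πσT⁴)).
σT⁴ = 0.258540 W/m², so R = √(3.314×10¹²/(4π×0.258540)) = 1.01×10⁶ m.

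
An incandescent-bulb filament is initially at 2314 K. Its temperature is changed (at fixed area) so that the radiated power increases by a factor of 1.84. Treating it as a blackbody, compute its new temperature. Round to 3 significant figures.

T₂ ≈ 2.70×10³ K

P ∝ T⁴, so T₂/T₁ = (P₂/P₁)^(1/4) = (1.84)^(1/4) = 1.16467.
T₂ = 2314 × 1.16467 = 2.70×10³ K.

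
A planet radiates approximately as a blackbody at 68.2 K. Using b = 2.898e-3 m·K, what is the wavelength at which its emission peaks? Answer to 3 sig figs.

λ_max ≈ 42.5 μm

Wien's displacement law: λ_max = b/T = (2.898×10⁻³ m·K)/(68.2 K) = 4.249×10⁻⁵ m.
That is 42.5 μm, in the infrared range.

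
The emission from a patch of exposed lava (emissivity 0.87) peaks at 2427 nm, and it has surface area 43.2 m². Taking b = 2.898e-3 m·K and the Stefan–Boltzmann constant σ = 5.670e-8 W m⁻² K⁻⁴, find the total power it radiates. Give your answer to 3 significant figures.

P ≈ 4.33×10⁶ W

Wien's law: T = b/λ_max = 2.898×10⁻³/2.427×10⁻⁶ = 1194.07 K.
Area A = 43.2 m².
Then P = εσAT⁴ = 0.87×5.670×10⁻⁸×43.2×(1194.07)⁴ = 4.33×10⁶ W.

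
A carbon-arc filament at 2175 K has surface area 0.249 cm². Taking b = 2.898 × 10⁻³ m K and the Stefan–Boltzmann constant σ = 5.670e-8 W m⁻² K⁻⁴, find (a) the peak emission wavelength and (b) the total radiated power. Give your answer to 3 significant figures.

λ_max ≈ 1.33 μm; P ≈ 31.6 W

(a) λ_max = b/T = 2.898×10⁻³/2175 = 1.332×10⁻⁶ m = 1.33 μm.
Area A = 0.249 cm² = 2.49×10⁻⁵ m².
(b) P = σAT⁴ = 5.670×10⁻⁸×2.49×10⁻⁵×(2175)⁴ = 31.6 W.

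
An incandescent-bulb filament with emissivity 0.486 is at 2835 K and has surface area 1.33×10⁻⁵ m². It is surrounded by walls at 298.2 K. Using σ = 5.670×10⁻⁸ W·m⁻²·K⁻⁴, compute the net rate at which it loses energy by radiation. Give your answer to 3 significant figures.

Area A = 1.33×10⁻⁵ m².
Net radiated power P_net = εσA(T⁴ − T₀⁴) = 0.486×5.670×10⁻⁸×1.33×10⁻⁵×(2835⁴ − 298.2⁴).
T⁴ − T₀⁴ = 6.45970×10¹³ − 7.90734×10⁹ = 6.45891×10¹³ K⁴, so P_net = 23.7 W.

Net loss ≈ 23.7 W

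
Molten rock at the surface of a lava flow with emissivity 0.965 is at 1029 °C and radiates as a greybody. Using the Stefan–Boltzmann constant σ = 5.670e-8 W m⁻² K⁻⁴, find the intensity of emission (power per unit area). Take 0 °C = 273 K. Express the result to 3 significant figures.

T = 1029 °C + 273 = 1302 K.
Stefan–Boltzmann: I = εσT⁴ = 0.965 × 5.670×10⁻⁸ × (1302)⁴ = 1.57×10⁵ W/m².

I ≈ 1.57×10⁵ W/m²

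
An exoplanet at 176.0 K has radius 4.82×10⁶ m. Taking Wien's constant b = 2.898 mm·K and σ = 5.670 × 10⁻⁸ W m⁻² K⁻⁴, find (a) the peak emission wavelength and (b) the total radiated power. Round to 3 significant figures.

(a) λ_max = b/T = 2.898×10⁻³/176.0 = 1.647×10⁻⁵ m = 16.5 μm.
Surface area A = 4πR² = 4π(4.82×10⁶ m)² = 2.91947×10¹⁴ m².
(b) P = σAT⁴ = 5.670×10⁻⁸×2.91947×10¹⁴×(176.0)⁴ = 1.59×10¹⁶ W.

λ_max ≈ 16.5 μm; P ≈ 1.59×10¹⁶ W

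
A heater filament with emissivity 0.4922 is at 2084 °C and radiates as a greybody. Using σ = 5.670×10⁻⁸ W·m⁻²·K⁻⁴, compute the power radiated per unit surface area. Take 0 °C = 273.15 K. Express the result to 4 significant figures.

I ≈ 8.615×10⁵ W/m²

T = 2084 °C + 273.15 = 2357.15 K.
Stefan–Boltzmann: I = εσT⁴ = 0.4922 × 5.670×10⁻⁸ × (2357.15)⁴ = 8.615×10⁵ W/m².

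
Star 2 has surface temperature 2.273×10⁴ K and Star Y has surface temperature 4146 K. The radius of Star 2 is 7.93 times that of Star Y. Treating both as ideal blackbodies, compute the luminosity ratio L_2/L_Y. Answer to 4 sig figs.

L ∝ R²T⁴, so L_2/L_Y = (R_2/R_Y)²(T_2/T_Y)⁴ = (7.93)² × (2.273×10⁴/4146)⁴ = 62.8849 × 903.401 = 5.681×10⁴.

L_2/L_Y ≈ 5.681×10⁴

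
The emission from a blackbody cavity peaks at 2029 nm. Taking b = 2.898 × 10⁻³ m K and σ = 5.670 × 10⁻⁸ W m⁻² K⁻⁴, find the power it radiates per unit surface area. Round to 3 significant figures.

Wien's law: T = b/λ_max = 2.898×10⁻³/2.029×10⁻⁶ = 1428.29 K.
Then I = σT⁴ = 5.670×10⁻⁸×(1428.29)⁴ = 2.36×10⁵ W/m².

I ≈ 2.36×10⁵ W/m²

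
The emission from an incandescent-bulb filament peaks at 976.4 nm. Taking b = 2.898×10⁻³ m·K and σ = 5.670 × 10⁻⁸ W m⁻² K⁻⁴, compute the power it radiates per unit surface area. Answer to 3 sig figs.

I ≈ 4.40×10⁶ W/m²

Wien's law: T = b/λ_max = 2.898×10⁻³/9.764×10⁻⁷ = 2968.05 K.
Then I = σT⁴ = 5.670×10⁻⁸×(2968.05)⁴ = 4.40×10⁶ W/m².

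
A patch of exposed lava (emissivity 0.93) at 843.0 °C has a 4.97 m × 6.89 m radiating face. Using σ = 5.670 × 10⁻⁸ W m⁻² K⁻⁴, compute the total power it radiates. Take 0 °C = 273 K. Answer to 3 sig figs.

T = 843.0 °C + 273 = 1116.0 K.
Area A = 4.97 × 6.89 = 34.2433 m².
P = εσAT⁴ = 0.93 × 5.670×10⁻⁸ × 34.2433 × (1116.0)⁴ = 2.80×10⁶ W.

P ≈ 2.80×10⁶ W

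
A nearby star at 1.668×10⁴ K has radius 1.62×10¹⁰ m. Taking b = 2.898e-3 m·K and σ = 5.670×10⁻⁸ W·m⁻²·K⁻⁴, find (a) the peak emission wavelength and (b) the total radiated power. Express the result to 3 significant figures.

(a) λ_max = b/T = 2.898×10⁻³/1.668×10⁴ = 1.737×10⁻⁷ m = 174 nm.
Surface area A = 4πR² = 4π(1.62×10¹⁰ m)² = 3.29792×10²¹ m².
(b) P = σAT⁴ = 5.670×10⁻⁸×3.29792×10²¹×(1.668×10⁴)⁴ = 1.45×10³¹ W.

λ_max ≈ 174 nm; P ≈ 1.45×10³¹ W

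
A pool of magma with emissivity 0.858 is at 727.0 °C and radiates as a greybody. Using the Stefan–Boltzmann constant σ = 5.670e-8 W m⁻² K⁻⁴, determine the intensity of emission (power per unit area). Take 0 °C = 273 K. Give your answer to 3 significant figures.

T = 727.0 °C + 273 = 1000.0 K.
Stefan–Boltzmann: I = εσT⁴ = 0.858 × 5.670×10⁻⁸ × (1000.0)⁴ = 4.86×10⁴ W/m².

I ≈ 4.86×10⁴ W/m²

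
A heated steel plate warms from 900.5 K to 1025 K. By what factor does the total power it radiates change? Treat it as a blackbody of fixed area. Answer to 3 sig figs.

P₂/P₁ ≈ 1.68

P ∝ T⁴, so P₂/P₁ = (T₂/T₁)⁴ = (1025/900.5)⁴ = (1.13826)⁴ = 1.68.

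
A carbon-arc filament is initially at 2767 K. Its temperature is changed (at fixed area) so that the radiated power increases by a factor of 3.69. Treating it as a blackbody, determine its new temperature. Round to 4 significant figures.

T₂ ≈ 3835 K

P ∝ T⁴, so T₂/T₁ = (P₂/P₁)^(1/4) = (3.69)^(1/4) = 1.38598.
T₂ = 2767 × 1.38598 = 3835 K.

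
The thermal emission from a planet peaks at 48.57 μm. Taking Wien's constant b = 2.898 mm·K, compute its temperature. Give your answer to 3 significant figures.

T ≈ 59.7 K

Wien's law gives T = b/λ_max = (2.898×10⁻³ m·K)/(4.857×10⁻⁵ m) = 59.7 K.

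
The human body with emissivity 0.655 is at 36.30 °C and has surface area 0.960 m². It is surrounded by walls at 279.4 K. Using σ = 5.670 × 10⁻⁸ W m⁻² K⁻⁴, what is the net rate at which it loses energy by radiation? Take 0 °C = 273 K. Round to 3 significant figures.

Net loss ≈ 109 W

T = 36.30 °C + 273 = 309.30 K.
Area A = 0.960 m².
Net radiated power P_net = εσA(T⁴ − T₀⁴) = 0.655×5.670×10⁻⁸×0.960×(309.30⁴ − 279.4⁴).
T⁴ − T₀⁴ = 9.15208×10⁹ − 6.09404×10⁹ = 3.05804×10⁹ K⁴, so P_net = 109 W.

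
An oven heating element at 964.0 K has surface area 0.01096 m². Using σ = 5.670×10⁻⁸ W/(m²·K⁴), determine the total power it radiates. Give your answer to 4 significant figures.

P ≈ 536.7 W

Area A = 0.01096 m².
P = σAT⁴ = 5.670×10⁻⁸ × 0.01096 × (964.0)⁴ = 536.7 W.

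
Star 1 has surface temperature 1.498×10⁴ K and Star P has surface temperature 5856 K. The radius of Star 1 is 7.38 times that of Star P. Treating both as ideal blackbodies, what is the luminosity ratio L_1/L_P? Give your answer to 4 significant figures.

L_1/L_P ≈ 2332

L ∝ R²T⁴, so L_1/L_P = (R_1/R_P)²(T_1/T_P)⁴ = (7.38)² × (1.498×10⁴/5856)⁴ = 54.4644 × 42.8196 = 2332.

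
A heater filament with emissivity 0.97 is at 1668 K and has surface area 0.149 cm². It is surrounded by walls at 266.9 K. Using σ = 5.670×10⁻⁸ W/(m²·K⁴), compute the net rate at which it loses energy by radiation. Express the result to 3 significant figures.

Net loss ≈ 6.34 W

Area A = 0.149 cm² = 1.49×10⁻⁵ m².
Net radiated power P_net = εσA(T⁴ − T₀⁴) = 0.97×5.670×10⁻⁸×1.49×10⁻⁵×(1668⁴ − 266.9⁴).
T⁴ − T₀⁴ = 7.74077×10¹² − 5.07451×10⁹ = 7.73570×10¹² K⁴, so P_net = 6.34 W.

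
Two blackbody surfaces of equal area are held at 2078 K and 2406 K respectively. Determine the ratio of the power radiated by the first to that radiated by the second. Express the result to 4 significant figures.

With equal areas, P₁/P₂ = (T₁/T₂)⁴ = (2078/2406)⁴ = 0.5564.

P₁/P₂ ≈ 0.5564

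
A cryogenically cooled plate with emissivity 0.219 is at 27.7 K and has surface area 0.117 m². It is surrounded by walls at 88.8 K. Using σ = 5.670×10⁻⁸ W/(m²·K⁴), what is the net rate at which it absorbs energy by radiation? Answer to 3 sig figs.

Area A = 0.117 m².
Net radiated power P_net = εσA(T⁴ − T₀⁴) = 0.219×5.670×10⁻⁸×0.117×(27.7⁴ − 88.8⁴).
T⁴ − T₀⁴ = 5.88734×10⁵ − 6.21802×10⁷ = -6.15915×10⁷ K⁴, so P_net = -0.0895 W — negative, meaning a net gain of 0.0895 W.

Net gain ≈ 0.0895 W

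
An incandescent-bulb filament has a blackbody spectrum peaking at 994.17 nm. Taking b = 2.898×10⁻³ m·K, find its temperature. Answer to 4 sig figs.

Wien's law gives T = b/λ_max = (2.898×10⁻³ m·K)/(9.9417×10⁻⁷ m) = 2915 K.

T ≈ 2915 K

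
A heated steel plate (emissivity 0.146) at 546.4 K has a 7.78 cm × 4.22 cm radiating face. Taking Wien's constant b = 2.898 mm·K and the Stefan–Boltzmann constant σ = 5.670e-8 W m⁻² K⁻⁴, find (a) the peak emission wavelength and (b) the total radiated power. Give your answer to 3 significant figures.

(a) λ_max = b/T = 2.898×10⁻³/546.4 = 5.304×10⁻⁶ m = 5.30 μm.
Area A = 0.0778 × 0.0422 = 3.28316×10⁻³ m².
(b) P = εσAT⁴ = 0.146×5.670×10⁻⁸×3.28316×10⁻³×(546.4)⁴ = 2.42 W.

λ_max ≈ 5.30 μm; P ≈ 2.42 W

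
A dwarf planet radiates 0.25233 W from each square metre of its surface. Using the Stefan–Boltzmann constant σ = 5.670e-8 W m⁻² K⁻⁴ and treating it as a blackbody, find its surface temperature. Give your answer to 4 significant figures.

T ≈ 45.93 K

I = σT⁴, so T = (I/σ)^(1/4) = (0.25233/(5.670×10⁻⁸))^(1/4) = 45.93 K.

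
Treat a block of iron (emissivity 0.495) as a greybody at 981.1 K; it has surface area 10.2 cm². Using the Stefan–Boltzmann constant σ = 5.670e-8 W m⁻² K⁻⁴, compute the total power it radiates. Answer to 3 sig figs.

Area A = 10.2 cm² = 1.02×10⁻³ m².
P = εσAT⁴ = 0.495 × 5.670×10⁻⁸ × 1.02×10⁻³ × (981.1)⁴ = 26.5 W.

P ≈ 26.5 W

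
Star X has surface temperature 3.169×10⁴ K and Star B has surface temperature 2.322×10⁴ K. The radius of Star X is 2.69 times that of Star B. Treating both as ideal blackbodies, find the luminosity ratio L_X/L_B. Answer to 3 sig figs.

L ∝ R²T⁴, so L_X/L_B = (R_X/R_B)²(T_X/T_B)⁴ = (2.69)² × (3.169×10⁴/2.322×10⁴)⁴ = 7.2361 × 3.46929 = 25.1.

L_X/L_B ≈ 25.1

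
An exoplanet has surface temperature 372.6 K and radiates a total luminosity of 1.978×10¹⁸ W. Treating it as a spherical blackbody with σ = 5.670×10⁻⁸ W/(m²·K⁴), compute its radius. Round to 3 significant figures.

L = 4πR²σT⁴ ⇒ R = √(L/(4πσT⁴)).
σT⁴ = 1092.83 W/m², so R = √(1.978×10¹⁸/(4π×1092.83)) = 1.20×10⁷ m.

R ≈ 1.20×10⁷ m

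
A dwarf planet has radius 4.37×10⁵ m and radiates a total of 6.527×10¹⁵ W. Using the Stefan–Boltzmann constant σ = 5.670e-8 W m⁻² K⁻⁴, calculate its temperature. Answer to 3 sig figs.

T ≈ 468 K

Surface area A = 4πR² = 4π(4.37×10⁵ m)² = 2.39979×10¹² m².
P = σAT⁴ ⇒ T = (P/(σA))^(1/4) = (6.527×10¹⁵/(5.670×10⁻⁸×2.39979×10¹²))^(1/4) = 468 K.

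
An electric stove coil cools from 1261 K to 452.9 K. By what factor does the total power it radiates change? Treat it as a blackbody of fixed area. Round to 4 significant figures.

P ∝ T⁴, so P₂/P₁ = (T₂/T₁)⁴ = (452.9/1261)⁴ = (0.359159)⁴ = 0.01664.

P₂/P₁ ≈ 0.01664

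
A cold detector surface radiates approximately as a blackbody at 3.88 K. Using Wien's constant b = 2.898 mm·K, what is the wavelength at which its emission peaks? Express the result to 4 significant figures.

Wien's displacement law: λ_max = b/T = (2.898×10⁻³ m·K)/(3.88 K) = 7.4691×10⁻⁴ m.
That is 7.469×10⁻⁴ m, in the infrared range.

λ_max ≈ 7.469×10⁻⁴ m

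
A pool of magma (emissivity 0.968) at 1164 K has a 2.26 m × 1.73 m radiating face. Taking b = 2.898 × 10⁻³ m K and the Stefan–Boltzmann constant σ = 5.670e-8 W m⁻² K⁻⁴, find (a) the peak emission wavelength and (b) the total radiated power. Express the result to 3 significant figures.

(a) λ_max = b/T = 2.898×10⁻³/1164 = 2.490×10⁻⁶ m = 2.49 μm.
Area A = 2.26 × 1.73 = 3.9098 m².
(b) P = εσAT⁴ = 0.968×5.670×10⁻⁸×3.9098×(1164)⁴ = 3.94×10⁵ W.

λ_max ≈ 2.49 μm; P ≈ 3.94×10⁵ W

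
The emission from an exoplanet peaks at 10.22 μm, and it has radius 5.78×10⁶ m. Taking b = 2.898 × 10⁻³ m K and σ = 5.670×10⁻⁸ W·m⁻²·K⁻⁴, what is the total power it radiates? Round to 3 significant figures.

Wien's law: T = b/λ_max = 2.898×10⁻³/1.022×10⁻⁵ = 283.562 K.
Surface area A = 4πR² = 4π(5.78×10⁶ m)² = 4.19822×10¹⁴ m².
Then P = σAT⁴ = 5.670×10⁻⁸×4.19822×10¹⁴×(283.562)⁴ = 1.54×10¹⁷ W.

P ≈ 1.54×10¹⁷ W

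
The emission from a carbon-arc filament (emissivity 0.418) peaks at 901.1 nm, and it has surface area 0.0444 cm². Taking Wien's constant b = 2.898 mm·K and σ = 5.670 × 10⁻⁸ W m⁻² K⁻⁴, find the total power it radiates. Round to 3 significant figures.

P ≈ 11.3 W

Wien's law: T = b/λ_max = 2.898×10⁻³/9.011×10⁻⁷ = 3216.07 K.
Area A = 0.0444 cm² = 4.44×10⁻⁶ m².
Then P = εσAT⁴ = 0.418×5.670×10⁻⁸×4.44×10⁻⁶×(3216.07)⁴ = 11.3 W.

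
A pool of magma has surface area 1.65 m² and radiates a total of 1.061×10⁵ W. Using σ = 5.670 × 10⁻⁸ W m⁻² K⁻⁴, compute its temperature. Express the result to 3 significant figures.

Area A = 1.65 m².
P = σAT⁴ ⇒ T = (P/(σA))^(1/4) = (1.061×10⁵/(5.670×10⁻⁸×1.65))^(1/4) = 1.03×10³ K.

T ≈ 1.03×10³ K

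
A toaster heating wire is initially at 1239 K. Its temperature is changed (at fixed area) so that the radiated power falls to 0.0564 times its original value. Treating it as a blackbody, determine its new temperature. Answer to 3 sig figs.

P ∝ T⁴, so T₂/T₁ = (P₂/P₁)^(1/4) = (0.0564)^(1/4) = 0.487326.
T₂ = 1239 × 0.487326 = 604 K.

T₂ ≈ 604 K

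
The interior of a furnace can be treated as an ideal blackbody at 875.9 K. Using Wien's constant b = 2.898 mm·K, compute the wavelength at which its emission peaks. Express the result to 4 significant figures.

Wien's displacement law: λ_max = b/T = (2.898×10⁻³ m·K)/(875.9 K) = 3.3086×10⁻⁶ m.
That is 3.309 μm, in the infrared range.

λ_max ≈ 3.309 μm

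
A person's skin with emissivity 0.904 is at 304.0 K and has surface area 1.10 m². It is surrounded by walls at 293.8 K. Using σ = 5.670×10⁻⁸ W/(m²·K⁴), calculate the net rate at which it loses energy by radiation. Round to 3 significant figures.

Area A = 1.10 m².
Net radiated power P_net = εσA(T⁴ − T₀⁴) = 0.904×5.670×10⁻⁸×1.10×(304.0⁴ − 293.8⁴).
T⁴ − T₀⁴ = 8.54072×10⁹ − 7.45087×10⁹ = 1.08985×10⁹ K⁴, so P_net = 61.4 W.

Net loss ≈ 61.4 W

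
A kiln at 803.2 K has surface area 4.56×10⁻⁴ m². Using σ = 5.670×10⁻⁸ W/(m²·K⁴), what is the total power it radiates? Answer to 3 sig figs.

P ≈ 10.8 W

Area A = 4.56×10⁻⁴ m².
P = σAT⁴ = 5.670×10⁻⁸ × 4.56×10⁻⁴ × (803.2)⁴ = 10.8 W.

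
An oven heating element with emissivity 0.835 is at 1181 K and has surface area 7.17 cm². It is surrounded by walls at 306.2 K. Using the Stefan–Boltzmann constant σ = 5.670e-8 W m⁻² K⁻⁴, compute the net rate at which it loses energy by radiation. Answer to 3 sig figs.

Net loss ≈ 65.7 W

Area A = 7.17 cm² = 7.17×10⁻⁴ m².
Net radiated power P_net = εσA(T⁴ − T₀⁴) = 0.835×5.670×10⁻⁸×7.17×10⁻⁴×(1181⁴ − 306.2⁴).
T⁴ − T₀⁴ = 1.94536×10¹² − 8.79065×10⁹ = 1.93657×10¹² K⁴, so P_net = 65.7 W.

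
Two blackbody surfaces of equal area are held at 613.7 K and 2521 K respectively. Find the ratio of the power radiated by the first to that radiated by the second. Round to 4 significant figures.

With equal areas, P₁/P₂ = (T₁/T₂)⁴ = (613.7/2521)⁴ = 3.512×10⁻³.

P₁/P₂ ≈ 3.512×10⁻³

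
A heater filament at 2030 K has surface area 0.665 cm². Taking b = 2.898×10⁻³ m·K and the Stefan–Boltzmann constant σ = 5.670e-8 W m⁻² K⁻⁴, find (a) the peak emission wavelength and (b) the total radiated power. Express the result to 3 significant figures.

(a) λ_max = b/T = 2.898×10⁻³/2030 = 1.428×10⁻⁶ m = 1.43 μm.
Area A = 0.665 cm² = 6.65×10⁻⁵ m².
(b) P = σAT⁴ = 5.670×10⁻⁸×6.65×10⁻⁵×(2030)⁴ = 64.0 W.

λ_max ≈ 1.43 μm; P ≈ 64.0 W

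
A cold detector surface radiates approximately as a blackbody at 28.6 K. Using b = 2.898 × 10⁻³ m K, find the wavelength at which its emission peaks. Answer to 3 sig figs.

Wien's displacement law: λ_max = b/T = (2.898×10⁻³ m·K)/(28.6 K) = 1.013×10⁻⁴ m.
That is 101 μm, in the infrared range.

λ_max ≈ 101 μm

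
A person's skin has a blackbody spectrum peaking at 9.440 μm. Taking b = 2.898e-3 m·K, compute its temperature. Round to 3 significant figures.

Wien's law gives T = b/λ_max = (2.898×10⁻³ m·K)/(9.440×10⁻⁶ m) = 307 K.

T ≈ 307 K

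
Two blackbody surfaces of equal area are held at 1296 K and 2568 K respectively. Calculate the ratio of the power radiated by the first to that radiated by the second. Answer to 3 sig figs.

P₁/P₂ ≈ 0.0649

With equal areas, P₁/P₂ = (T₁/T₂)⁴ = (1296/2568)⁴ = 0.0649.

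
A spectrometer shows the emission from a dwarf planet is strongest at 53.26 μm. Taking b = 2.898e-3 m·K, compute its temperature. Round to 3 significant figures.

Wien's law gives T = b/λ_max = (2.898×10⁻³ m·K)/(5.326×10⁻⁵ m) = 54.4 K.

T ≈ 54.4 K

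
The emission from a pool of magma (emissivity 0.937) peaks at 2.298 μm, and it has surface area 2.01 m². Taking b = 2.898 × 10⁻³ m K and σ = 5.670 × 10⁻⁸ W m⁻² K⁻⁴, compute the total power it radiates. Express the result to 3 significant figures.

Wien's law: T = b/λ_max = 2.898×10⁻³/2.298×10⁻⁶ = 1261.10 K.
Area A = 2.01 m².
Then P = εσAT⁴ = 0.937×5.670×10⁻⁸×2.01×(1261.10)⁴ = 2.70×10⁵ W.

P ≈ 2.70×10⁵ W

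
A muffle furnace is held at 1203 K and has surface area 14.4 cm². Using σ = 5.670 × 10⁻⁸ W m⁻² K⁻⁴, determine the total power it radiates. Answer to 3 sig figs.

P ≈ 171 W

Area A = 14.4 cm² = 1.44×10⁻³ m².
P = σAT⁴ = 5.670×10⁻⁸ × 1.44×10⁻³ × (1203)⁴ = 171 W.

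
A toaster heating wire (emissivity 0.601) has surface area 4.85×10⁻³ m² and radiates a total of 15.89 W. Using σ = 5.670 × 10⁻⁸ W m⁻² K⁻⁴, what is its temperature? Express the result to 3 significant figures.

Area A = 4.85×10⁻³ m².
P = εσAT⁴ ⇒ T = (P/(εσA))^(1/4) = (15.89/(0.601×5.670×10⁻⁸×4.85×10⁻³))^(1/4) = 557 K.

T ≈ 557 K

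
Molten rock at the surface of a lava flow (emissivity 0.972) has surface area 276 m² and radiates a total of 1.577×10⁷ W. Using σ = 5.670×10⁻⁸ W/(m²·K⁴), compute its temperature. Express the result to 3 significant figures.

Area A = 276 m².
P = εσAT⁴ ⇒ T = (P/(εσA))^(1/4) = (1.577×10⁷/(0.972×5.670×10⁻⁸×276))^(1/4) = 1.01×10³ K.

T ≈ 1.01×10³ K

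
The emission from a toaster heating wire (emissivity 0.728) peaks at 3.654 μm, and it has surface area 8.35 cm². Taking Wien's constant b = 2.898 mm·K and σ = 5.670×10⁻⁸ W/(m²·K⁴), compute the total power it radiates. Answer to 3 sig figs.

P ≈ 13.6 W

Wien's law: T = b/λ_max = 2.898×10⁻³/3.654×10⁻⁶ = 793.103 K.
Area A = 8.35 cm² = 8.35×10⁻⁴ m².
Then P = εσAT⁴ = 0.728×5.670×10⁻⁸×8.35×10⁻⁴×(793.103)⁴ = 13.6 W.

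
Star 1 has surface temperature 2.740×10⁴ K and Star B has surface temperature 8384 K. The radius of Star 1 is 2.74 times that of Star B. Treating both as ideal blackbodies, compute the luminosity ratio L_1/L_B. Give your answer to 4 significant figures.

L ∝ R²T⁴, so L_1/L_B = (R_1/R_B)²(T_1/T_B)⁴ = (2.74)² × (2.740×10⁴/8384)⁴ = 7.5076 × 114.077 = 856.4.

L_1/L_B ≈ 856.4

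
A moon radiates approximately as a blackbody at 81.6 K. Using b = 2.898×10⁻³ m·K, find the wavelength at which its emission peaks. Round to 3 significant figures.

λ_max ≈ 35.5 μm

Wien's displacement law: λ_max = b/T = (2.898×10⁻³ m·K)/(81.6 K) = 3.551×10⁻⁵ m.
That is 35.5 μm, in the infrared range.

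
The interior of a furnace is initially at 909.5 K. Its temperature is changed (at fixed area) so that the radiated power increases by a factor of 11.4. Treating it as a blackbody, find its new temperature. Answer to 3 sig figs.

T₂ ≈ 1.67×10³ K

P ∝ T⁴, so T₂/T₁ = (P₂/P₁)^(1/4) = (11.4)^(1/4) = 1.83750.
T₂ = 909.5 × 1.83750 = 1.67×10³ K.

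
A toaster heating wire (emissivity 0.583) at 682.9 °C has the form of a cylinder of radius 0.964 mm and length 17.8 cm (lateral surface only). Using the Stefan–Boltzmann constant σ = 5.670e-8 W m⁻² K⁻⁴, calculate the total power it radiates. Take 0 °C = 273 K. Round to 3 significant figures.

P ≈ 29.8 W

T = 682.9 °C + 273 = 955.9 K.
Lateral area A = 2πrL = 2π×9.64×10⁻⁴×0.178 = 1.07814×10⁻³ m².
P = εσAT⁴ = 0.583 × 5.670×10⁻⁸ × 1.07814×10⁻³ × (955.9)⁴ = 29.8 W.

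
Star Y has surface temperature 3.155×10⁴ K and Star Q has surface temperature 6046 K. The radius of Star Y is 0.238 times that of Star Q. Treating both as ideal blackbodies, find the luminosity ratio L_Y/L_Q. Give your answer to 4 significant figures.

L_Y/L_Q ≈ 42.00

L ∝ R²T⁴, so L_Y/L_Q = (R_Y/R_Q)²(T_Y/T_Q)⁴ = (0.238)² × (3.155×10⁴/6046)⁴ = 0.056644 × 741.523 = 42.00.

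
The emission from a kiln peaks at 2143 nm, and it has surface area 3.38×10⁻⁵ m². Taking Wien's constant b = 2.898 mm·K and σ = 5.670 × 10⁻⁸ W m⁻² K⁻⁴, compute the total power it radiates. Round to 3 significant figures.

Wien's law: T = b/λ_max = 2.898×10⁻³/2.143×10⁻⁶ = 1352.31 K.
Area A = 3.38×10⁻⁵ m².
Then P = σAT⁴ = 5.670×10⁻⁸×3.38×10⁻⁵×(1352.31)⁴ = 6.41 W.

P ≈ 6.41 W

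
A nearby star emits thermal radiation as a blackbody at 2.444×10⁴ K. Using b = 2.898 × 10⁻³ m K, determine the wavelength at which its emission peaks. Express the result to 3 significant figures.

λ_max ≈ 119 nm

Wien's displacement law: λ_max = b/T = (2.898×10⁻³ m·K)/(2.444×10⁴ K) = 1.186×10⁻⁷ m.
That is 119 nm, in the ultraviolet range.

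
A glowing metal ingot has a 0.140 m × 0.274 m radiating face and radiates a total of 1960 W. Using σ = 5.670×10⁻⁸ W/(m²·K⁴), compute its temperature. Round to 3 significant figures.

Area A = 0.140 × 0.274 = 0.03836 m².
P = σAT⁴ ⇒ T = (P/(σA))^(1/4) = (1960/(5.670×10⁻⁸×0.03836))^(1/4) = 974 K.

T ≈ 974 K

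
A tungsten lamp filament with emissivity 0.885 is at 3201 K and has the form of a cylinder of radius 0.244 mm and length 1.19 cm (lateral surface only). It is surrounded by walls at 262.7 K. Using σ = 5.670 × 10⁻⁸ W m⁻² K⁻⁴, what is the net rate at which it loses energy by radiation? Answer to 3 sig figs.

Lateral area A = 2πrL = 2π×2.44×10⁻⁴×0.0119 = 1.82439×10⁻⁵ m².
Net radiated power P_net = εσA(T⁴ − T₀⁴) = 0.885×5.670×10⁻⁸×1.82439×10⁻⁵×(3201⁴ − 262.7⁴).
T⁴ − T₀⁴ = 1.04989×10¹⁴ − 4.76256×10⁹ = 1.04984×10¹⁴ K⁴, so P_net = 96.1 W.

Net loss ≈ 96.1 W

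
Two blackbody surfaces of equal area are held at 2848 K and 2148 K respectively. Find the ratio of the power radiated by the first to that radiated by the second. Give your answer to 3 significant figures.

With equal areas, P₁/P₂ = (T₁/T₂)⁴ = (2848/2148)⁴ = 3.09.

P₁/P₂ ≈ 3.09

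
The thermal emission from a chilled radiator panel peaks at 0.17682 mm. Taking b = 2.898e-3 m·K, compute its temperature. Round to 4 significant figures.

Wien's law gives T = b/λ_max = (2.898×10⁻³ m·K)/(1.7682×10⁻⁴ m) = 16.39 K.

T ≈ 16.39 K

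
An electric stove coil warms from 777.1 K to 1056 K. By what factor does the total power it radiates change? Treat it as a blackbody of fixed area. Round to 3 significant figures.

P₂/P₁ ≈ 3.41

P ∝ T⁴, so P₂/P₁ = (T₂/T₁)⁴ = (1056/777.1)⁴ = (1.35890)⁴ = 3.41.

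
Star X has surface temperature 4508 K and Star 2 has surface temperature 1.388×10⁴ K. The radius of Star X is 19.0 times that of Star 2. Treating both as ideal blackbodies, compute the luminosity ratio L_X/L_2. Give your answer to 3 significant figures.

L ∝ R²T⁴, so L_X/L_2 = (R_X/R_2)²(T_X/T_2)⁴ = (19.0)² × (4508/1.388×10⁴)⁴ = 361 × 0.0111270 = 4.02.

L_X/L_2 ≈ 4.02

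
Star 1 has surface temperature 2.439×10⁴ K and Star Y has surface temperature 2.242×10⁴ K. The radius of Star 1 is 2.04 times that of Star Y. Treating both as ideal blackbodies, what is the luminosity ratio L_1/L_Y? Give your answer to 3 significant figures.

L ∝ R²T⁴, so L_1/L_Y = (R_1/R_Y)²(T_1/T_Y)⁴ = (2.04)² × (2.439×10⁴/2.242×10⁴)⁴ = 4.1616 × 1.40057 = 5.83.

L_1/L_Y ≈ 5.83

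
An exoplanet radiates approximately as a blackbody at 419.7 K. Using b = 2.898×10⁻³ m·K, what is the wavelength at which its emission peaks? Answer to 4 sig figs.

Wien's displacement law: λ_max = b/T = (2.898×10⁻³ m·K)/(419.7 K) = 6.9049×10⁻⁶ m.
That is 6.905 μm, in the infrared range.

λ_max ≈ 6.905 μm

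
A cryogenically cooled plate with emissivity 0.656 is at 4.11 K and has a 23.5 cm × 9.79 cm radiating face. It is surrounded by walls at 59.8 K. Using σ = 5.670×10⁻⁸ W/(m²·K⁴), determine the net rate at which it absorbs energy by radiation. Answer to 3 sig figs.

Net gain ≈ 0.0109 W

Area A = 0.235 × 0.0979 = 0.0230065 m².
Net radiated power P_net = εσA(T⁴ − T₀⁴) = 0.656×5.670×10⁻⁸×0.0230065×(4.11⁴ − 59.8⁴).
T⁴ − T₀⁴ = 285.343 − 1.27881×10⁷ = -1.27878×10⁷ K⁴, so P_net = -0.0109 W — negative, meaning a net gain of 0.0109 W.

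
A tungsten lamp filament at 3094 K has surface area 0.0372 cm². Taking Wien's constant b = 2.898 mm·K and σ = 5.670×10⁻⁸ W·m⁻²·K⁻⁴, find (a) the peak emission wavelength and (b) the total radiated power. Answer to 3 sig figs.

λ_max ≈ 0.937 μm; P ≈ 19.3 W

(a) λ_max = b/T = 2.898×10⁻³/3094 = 9.367×10⁻⁷ m = 0.937 μm.
Area A = 0.0372 cm² = 3.72×10⁻⁶ m².
(b) P = σAT⁴ = 5.670×10⁻⁸×3.72×10⁻⁶×(3094)⁴ = 19.3 W.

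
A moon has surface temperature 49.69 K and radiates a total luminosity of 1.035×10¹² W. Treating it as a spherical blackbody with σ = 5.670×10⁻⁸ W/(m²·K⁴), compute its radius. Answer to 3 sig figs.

R ≈ 4.88×10⁵ m

L = 4πR²σT⁴ ⇒ R = √(L/(4πσT⁴)).
σT⁴ = 0.345668 W/m², so R = √(1.035×10¹²/(4π×0.345668)) = 4.88×10⁵ m.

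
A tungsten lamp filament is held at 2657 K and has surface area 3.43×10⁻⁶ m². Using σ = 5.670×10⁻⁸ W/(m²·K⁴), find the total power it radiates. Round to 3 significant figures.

Area A = 3.43×10⁻⁶ m².
P = σAT⁴ = 5.670×10⁻⁸ × 3.43×10⁻⁶ × (2657)⁴ = 9.69 W.

P ≈ 9.69 W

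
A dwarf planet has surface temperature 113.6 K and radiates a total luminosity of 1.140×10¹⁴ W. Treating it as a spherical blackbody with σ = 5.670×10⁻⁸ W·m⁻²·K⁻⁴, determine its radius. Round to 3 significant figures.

L = 4πR²σT⁴ ⇒ R = √(L/(4πσT⁴)).
σT⁴ = 9.44270 W/m², so R = √(1.140×10¹⁴/(4π×9.44270)) = 9.80×10⁵ m.

R ≈ 9.80×10⁵ m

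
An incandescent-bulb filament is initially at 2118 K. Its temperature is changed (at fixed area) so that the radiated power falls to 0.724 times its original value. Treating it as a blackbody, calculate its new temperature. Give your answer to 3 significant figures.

P ∝ T⁴, so T₂/T₁ = (P₂/P₁)^(1/4) = (0.724)^(1/4) = 0.922433.
T₂ = 2118 × 0.922433 = 1.95×10³ K.

T₂ ≈ 1.95×10³ K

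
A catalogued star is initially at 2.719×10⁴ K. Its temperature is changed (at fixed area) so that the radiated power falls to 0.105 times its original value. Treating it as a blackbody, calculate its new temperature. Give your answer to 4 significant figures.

P ∝ T⁴, so T₂/T₁ = (P₂/P₁)^(1/4) = (0.105)^(1/4) = 0.569243.
T₂ = 2.719×10⁴ × 0.569243 = 1.548×10⁴ K.

T₂ ≈ 1.548×10⁴ K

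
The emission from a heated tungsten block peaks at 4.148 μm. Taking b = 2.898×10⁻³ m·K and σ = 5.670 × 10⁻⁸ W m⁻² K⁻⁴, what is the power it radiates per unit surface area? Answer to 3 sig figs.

I ≈ 1.35×10⁴ W/m²

Wien's law: T = b/λ_max = 2.898×10⁻³/4.148×10⁻⁶ = 698.650 K.
Then I = σT⁴ = 5.670×10⁻⁸×(698.650)⁴ = 1.35×10⁴ W/m².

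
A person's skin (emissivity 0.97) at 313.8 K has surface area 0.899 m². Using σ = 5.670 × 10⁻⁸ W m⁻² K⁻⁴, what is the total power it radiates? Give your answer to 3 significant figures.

Area A = 0.899 m².
P = εσAT⁴ = 0.97 × 5.670×10⁻⁸ × 0.899 × (313.8)⁴ = 479 W.

P ≈ 479 W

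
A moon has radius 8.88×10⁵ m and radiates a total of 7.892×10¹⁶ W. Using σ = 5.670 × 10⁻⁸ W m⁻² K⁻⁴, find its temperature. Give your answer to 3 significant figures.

T ≈ 612 K

Surface area A = 4πR² = 4π(8.88×10⁵ m)² = 9.90914×10¹² m².
P = σAT⁴ ⇒ T = (P/(σA))^(1/4) = (7.892×10¹⁶/(5.670×10⁻⁸×9.90914×10¹²))^(1/4) = 612 K.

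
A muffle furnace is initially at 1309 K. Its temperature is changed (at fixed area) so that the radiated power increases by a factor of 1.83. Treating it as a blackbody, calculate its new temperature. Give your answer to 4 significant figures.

T₂ ≈ 1522 K

P ∝ T⁴, so T₂/T₁ = (P₂/P₁)^(1/4) = (1.83)^(1/4) = 1.16309.
T₂ = 1309 × 1.16309 = 1522 K.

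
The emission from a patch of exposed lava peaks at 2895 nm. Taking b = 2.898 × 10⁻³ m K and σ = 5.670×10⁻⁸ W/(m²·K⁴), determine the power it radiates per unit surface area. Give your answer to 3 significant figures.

Wien's law: T = b/λ_max = 2.898×10⁻³/2.895×10⁻⁶ = 1001.04 K.
Then I = σT⁴ = 5.670×10⁻⁸×(1001.04)⁴ = 5.69×10⁴ W/m².

I ≈ 5.69×10⁴ W/m²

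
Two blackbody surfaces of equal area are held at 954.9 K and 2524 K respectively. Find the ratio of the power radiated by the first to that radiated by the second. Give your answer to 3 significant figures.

With equal areas, P₁/P₂ = (T₁/T₂)⁴ = (954.9/2524)⁴ = 0.0205.

P₁/P₂ ≈ 0.0205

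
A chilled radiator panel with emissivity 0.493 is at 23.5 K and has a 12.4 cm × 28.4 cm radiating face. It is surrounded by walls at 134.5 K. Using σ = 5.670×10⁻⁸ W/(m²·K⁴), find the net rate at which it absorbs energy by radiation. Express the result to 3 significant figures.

Area A = 0.124 × 0.284 = 0.035216 m².
Net radiated power P_net = εσA(T⁴ − T₀⁴) = 0.493×5.670×10⁻⁸×0.035216×(23.5⁴ − 134.5⁴).
T⁴ − T₀⁴ = 3.04980×10⁵ − 3.27257×10⁸ = -3.26952×10⁸ K⁴, so P_net = -0.322 W — negative, meaning a net gain of 0.322 W.

Net gain ≈ 0.322 W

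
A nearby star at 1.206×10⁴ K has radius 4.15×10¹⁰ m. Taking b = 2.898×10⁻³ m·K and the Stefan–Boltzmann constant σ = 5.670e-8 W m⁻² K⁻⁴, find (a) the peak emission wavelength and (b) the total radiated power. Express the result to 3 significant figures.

(a) λ_max = b/T = 2.898×10⁻³/1.206×10⁴ = 2.403×10⁻⁷ m = 240 nm.
Surface area A = 4πR² = 4π(4.15×10¹⁰ m)² = 2.16424×10²² m².
(b) P = σAT⁴ = 5.670×10⁻⁸×2.16424×10²²×(1.206×10⁴)⁴ = 2.60×10³¹ W.

λ_max ≈ 240 nm; P ≈ 2.60×10³¹ W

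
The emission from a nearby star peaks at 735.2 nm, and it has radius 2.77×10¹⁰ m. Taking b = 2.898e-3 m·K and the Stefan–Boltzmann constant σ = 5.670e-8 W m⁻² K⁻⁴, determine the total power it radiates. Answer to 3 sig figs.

Wien's law: T = b/λ_max = 2.898×10⁻³/7.352×10⁻⁷ = 3941.78 K.
Surface area A = 4πR² = 4π(2.77×10¹⁰ m)² = 9.64205×10²¹ m².
Then P = σAT⁴ = 5.670×10⁻⁸×9.64205×10²¹×(3941.78)⁴ = 1.32×10²⁹ W.

P ≈ 1.32×10²⁹ W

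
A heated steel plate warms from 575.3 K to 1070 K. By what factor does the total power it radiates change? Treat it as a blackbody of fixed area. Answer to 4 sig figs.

P ∝ T⁴, so P₂/P₁ = (T₂/T₁)⁴ = (1070/575.3)⁴ = (1.85990)⁴ = 11.97.

P₂/P₁ ≈ 11.97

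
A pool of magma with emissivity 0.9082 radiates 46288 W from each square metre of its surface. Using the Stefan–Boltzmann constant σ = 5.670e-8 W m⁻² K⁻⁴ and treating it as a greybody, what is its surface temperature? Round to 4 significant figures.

I = εσT⁴, so T = (I/εσ)^(1/4) = (46288/(0.9082×5.670×10⁻⁸))^(1/4) = 973.7 K.

T ≈ 973.7 K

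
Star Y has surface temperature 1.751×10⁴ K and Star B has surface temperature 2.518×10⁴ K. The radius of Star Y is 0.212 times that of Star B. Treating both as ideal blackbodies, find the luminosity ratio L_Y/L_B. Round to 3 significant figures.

L ∝ R²T⁴, so L_Y/L_B = (R_Y/R_B)²(T_Y/T_B)⁴ = (0.212)² × (1.751×10⁴/2.518×10⁴)⁴ = 0.044944 × 0.233842 = 0.0105.

L_Y/L_B ≈ 0.0105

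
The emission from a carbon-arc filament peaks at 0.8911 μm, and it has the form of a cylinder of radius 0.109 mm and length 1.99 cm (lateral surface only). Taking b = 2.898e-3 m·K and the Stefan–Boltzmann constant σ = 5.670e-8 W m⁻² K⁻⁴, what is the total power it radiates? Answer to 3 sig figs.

Wien's law: T = b/λ_max = 2.898×10⁻³/8.911×10⁻⁷ = 3252.16 K.
Lateral area A = 2πrL = 2π×1.09×10⁻⁴×0.0199 = 1.36289×10⁻⁵ m².
Then P = σAT⁴ = 5.670×10⁻⁸×1.36289×10⁻⁵×(3252.16)⁴ = 86.4 W.

P ≈ 86.4 W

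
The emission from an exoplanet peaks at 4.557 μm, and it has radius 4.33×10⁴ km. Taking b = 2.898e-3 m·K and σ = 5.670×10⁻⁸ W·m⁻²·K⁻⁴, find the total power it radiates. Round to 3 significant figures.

P ≈ 2.18×10²⁰ W

Wien's law: T = b/λ_max = 2.898×10⁻³/4.557×10⁻⁶ = 635.945 K.
Surface area A = 4πR² = 4π(4.33×10⁷ m)² = 2.35606×10¹⁶ m².
Then P = σAT⁴ = 5.670×10⁻⁸×2.35606×10¹⁶×(635.945)⁴ = 2.18×10²⁰ W.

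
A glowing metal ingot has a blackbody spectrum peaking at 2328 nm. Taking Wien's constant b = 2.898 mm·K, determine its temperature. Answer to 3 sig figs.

Wien's law gives T = b/λ_max = (2.898×10⁻³ m·K)/(2.328×10⁻⁶ m) = 1.24×10³ K.

T ≈ 1.24×10³ K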